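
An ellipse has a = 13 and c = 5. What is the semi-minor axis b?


b^2 = 13^2 - (5)^2 = 169 - 25 = 144
b = sqrt(144) = 12

b = 12


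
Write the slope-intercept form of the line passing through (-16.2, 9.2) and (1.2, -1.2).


m = (-10.4)/(17.4) = -0.5977
b = y1 - m*x1 = 9.2 - (-10.4*(-16.2))/(17.4) = 9.2 - 9.6828 = -0.4828

y = -0.5977x - 0.4828


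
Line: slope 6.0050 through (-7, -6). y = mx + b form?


y + 6 = 6.0050(x + 7)
y = 6.0050x - 6 - 6.0050*(-7)
y = 6.0050x + 36.0350

y = 6.0050x + 36.0350


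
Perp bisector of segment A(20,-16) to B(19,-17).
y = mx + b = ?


Midpoint = (19.5, -16.5)
Slope of AB = dy/dx = -1/(-1) = 1.0000
Perp slope = -dx/dy = -1/1 = -1.0000
b = My - (perp slope)*Mx = -16.5 + (-1*19.5)/(-1) = -16.5 + 19.5000 = 3.0000

y = -1.0000x + 3.0000


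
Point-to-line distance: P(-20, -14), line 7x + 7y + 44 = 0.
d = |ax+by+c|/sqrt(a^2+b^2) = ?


|7*(-20) + 7*(-14) + 44| = |-194| = 194
sqrt(49 + 49) = sqrt(98) = 9.8995
d = 194/sqrt(98) = 19.5970

19.5970


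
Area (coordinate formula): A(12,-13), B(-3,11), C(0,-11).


12*(11+ 11) = 264
-3*(-11+ 13) = -6
0*(-13-11) = 0
sum = 258
Area = |258|/2 = 129.0000

129.0000 sq units


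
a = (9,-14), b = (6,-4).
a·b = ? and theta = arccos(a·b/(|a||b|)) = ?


a·b = 9*6 - 14*(-4) = 54 + 56 = 110
|a| = sqrt(81+196) = 16.6433
|b| = sqrt(36+16) = 7.2111
cos(theta) = 110/(sqrt(277)*sqrt(52)) = 110/sqrt(14404) = 0.916539
theta = arccos(110/sqrt(14404)) = 23.5747 degrees

a·b = 110, theta = 23.5747 deg


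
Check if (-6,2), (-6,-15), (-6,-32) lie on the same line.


-6*(-15+ 32) - 6*(-32-2) - 6*(2+ 15)
= -102 + 204 - 102 = 0

Yes, collinear (determinant = 0)


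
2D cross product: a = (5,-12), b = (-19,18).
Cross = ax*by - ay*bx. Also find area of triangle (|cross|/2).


cross = 5*18 + 12*(-19) = 90 - 228 = -138
Triangle area = |-138|/2 = 138/2 = 69.0000

cross = -138, triangle area = 69.0000


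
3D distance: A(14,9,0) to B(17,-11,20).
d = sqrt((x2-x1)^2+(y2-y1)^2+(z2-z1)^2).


dx=3, dy=-20, dz=20
d = sqrt(9+400+400) = sqrt(809) = 28.4429

28.4429


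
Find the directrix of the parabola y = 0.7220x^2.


a = 0.7220
1/(4a) = 0.3463
directrix: y = -0.3463 = -0.3463

y = -0.3463


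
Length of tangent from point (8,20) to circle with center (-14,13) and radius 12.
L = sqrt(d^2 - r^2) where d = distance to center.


d = sqrt((8+ 14)^2 + (20-13)^2) = sqrt(484+49) = 23.0868
L = sqrt(533.0000 - 144) = sqrt(389.0000) = 19.7231

19.7231


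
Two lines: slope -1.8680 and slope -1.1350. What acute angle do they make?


m1-m2 = -0.733
1+m1*m2 = 3.12018
tan(theta) = |-0.733/3.12018| = 0.234922
theta = arctan(|-0.733/3.12018|) = 13.2203 degrees (acute angle)

13.2203 degrees


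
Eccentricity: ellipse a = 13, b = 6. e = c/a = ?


c = sqrt(169-36) = sqrt(133) = 11.5326
e = c/a = sqrt(133)/13 = 0.8871

e = 0.8871


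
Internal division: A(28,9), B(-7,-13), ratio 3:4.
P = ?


Px = (3*(-7) + 4*28)/7 = 91/7 = 13.0000
Py = (3*(-13) + 4*9)/7 = -3/7 = -0.4286

P = (13.0000, -0.4286)


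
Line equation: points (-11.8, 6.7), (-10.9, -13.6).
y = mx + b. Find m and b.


m = (-20.3)/(0.9) = -22.5556
b = y1 - m*x1 = 6.7 - (-20.3*(-11.8))/(0.9) = 6.7 - 266.1556 = -259.4556

y = -22.5556x - 259.4556


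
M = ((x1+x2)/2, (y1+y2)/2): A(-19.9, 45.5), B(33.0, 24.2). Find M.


Mx = (-19.9 + 33.0)/2 = 13.1/2 = 6.5500
My = (45.5 + 24.2)/2 = 69.7/2 = 34.8500

(6.5500, 34.8500)


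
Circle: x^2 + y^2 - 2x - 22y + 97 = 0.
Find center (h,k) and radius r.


h = -D/2 = 2/2 = 1
k = -E/2 = 22/2 = 11
r^2 = h^2 + k^2 - F = 1 + 121 - 97 = 25
r = 5

Center (1, 11), radius = 5


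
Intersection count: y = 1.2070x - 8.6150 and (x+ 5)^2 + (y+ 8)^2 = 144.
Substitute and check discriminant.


Substitute y = 1.2070x - 8.6150: (x+ 5)^2 + (1.2070x- 8.6150+ 8)^2 = 144
Expand to Ax^2 + Bx + C = 0, where b-k = -0.615
A = 1+m^2 = 2.456849
B = 2(m(b-k) - h) = 2(1.2070*(-0.615) + 5) = 8.51539
C = h^2 + (b-k)^2 - r^2 = 25 + 0.378225 - 144 = -118.621775
disc = B^2-4AC = 72.5119 + 1165.7432 = 1238.2551
disc > 0

2 intersection points


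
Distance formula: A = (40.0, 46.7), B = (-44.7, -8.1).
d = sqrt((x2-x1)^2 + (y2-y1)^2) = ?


dx = -44.7 - 40.0 = -84.7
dy = -8.1 - 46.7 = -54.8
d = sqrt(7174.09 + 3003.04) = sqrt(10177.13) = 100.8818

100.8818


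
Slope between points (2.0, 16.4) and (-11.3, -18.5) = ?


dy = -18.5 - 16.4 = -34.9
dx = -11.3 - 2.0 = -13.3
m = -34.9/(-13.3) = 2.6241

m = 2.6241


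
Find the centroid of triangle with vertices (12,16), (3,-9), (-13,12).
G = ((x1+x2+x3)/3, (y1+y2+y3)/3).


Gx = (12+3- 13)/3 = 2/3 = 0.6667
Gy = (16- 9+12)/3 = 19/3 = 6.3333

G = (0.6667, 6.3333)


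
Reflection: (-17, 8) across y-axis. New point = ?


Reflection rule for y-axis: (-x, y)
(-17, 8) -> (17, 8)

(17, 8)


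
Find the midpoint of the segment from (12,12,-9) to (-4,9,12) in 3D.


Mx = (12- 4)/2 = 4.0000
My = (12+9)/2 = 10.5000
Mz = (-9+12)/2 = 1.5000

M = (4.0000, 10.5000, 1.5000)


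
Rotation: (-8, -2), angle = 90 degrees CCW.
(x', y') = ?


cos(90) = 0, sin(90) = 1
x' = -8*0 + 2*1 = 2
y' = -8*1 - 2*0 = -8

(2, -8)


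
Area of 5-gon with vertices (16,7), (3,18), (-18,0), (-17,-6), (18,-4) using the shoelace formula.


sum(xi*y_{i+1}) = 16*18 + 3*0 - 18*(-6) - 17*(-4) + 18*7 = 590
sum(yi*x_{i+1}) = 7*3 + 18*(-18) + 0*(-17) - 6*18 - 4*16 = -475
Area = |590 + 475|/2 = 1065/2 = 532.5000

532.5000 sq units


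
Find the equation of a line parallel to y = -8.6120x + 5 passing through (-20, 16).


Parallel lines have equal slopes.
m2 = -8.6120
b2 = 16 + 8.6120*(-20) = -156.2400

y = -8.6120x - 156.2400


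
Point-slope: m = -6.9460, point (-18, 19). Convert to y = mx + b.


y - 19 = -6.9460(x + 18)
y = -6.9460x + 19 + 6.9460*(-18)
y = -6.9460x - 106.0280

y = -6.9460x - 106.0280


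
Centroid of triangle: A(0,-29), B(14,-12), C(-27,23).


Gx = (0+14- 27)/3 = -13/3 = -4.3333
Gy = (-29- 12+23)/3 = -18/3 = -6.0000

G = (-4.3333, -6.0000)


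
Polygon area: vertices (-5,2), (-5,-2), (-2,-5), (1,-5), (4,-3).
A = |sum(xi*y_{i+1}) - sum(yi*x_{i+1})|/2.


sum(xi*y_{i+1}) = -5*(-2) - 5*(-5) - 2*(-5) + 1*(-3) + 4*2 = 50
sum(yi*x_{i+1}) = 2*(-5) - 2*(-2) - 5*1 - 5*4 - 3*(-5) = -16
Area = |50 + 16|/2 = 66/2 = 33.0000

33.0000 sq units


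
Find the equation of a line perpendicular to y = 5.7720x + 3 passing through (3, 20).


Perpendicular slope = -1/m1 = -1/5.7720 = -0.1733
b2 = y0 - m2*x0 = 20 + 3/5.7720 = 20 + 0.5198 = 20.5198

y = -0.1733x + 20.5198


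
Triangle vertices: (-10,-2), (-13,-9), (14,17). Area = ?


-10*(-9-17) = 260
-13*(17+ 2) = -247
14*(-2+ 9) = 98
sum = 111
Area = |111|/2 = 55.5000

55.5000 sq units


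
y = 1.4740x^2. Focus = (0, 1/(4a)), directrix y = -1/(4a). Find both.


a = 1.4740
1/(4a) = 0.1696
Focus = (0, 0.1696)
Directrix: y = -0.1696

Focus = (0, 0.1696), Directrix: y = -0.1696


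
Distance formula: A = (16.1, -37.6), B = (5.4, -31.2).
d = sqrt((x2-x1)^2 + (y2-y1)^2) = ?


dx = 5.4 - 16.1 = -10.7
dy = -31.2 + 37.6 = 6.4
d = sqrt(114.49 + 40.96) = sqrt(155.45) = 12.4680

12.4680


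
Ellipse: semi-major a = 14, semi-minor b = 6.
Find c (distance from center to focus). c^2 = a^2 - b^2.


c^2 = 14^2 - 6^2 = 196 - 36 = 160
c = sqrt(160) = 12.6491

c = 12.6491


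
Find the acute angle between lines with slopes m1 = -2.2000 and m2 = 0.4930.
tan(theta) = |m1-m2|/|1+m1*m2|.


m1-m2 = -2.693
1+m1*m2 = -0.0846
tan(theta) = |-2.693/(-0.0846)| = 31.832151
theta = arctan(|-2.693/(-0.0846)|) = 88.2007 degrees (acute angle)

88.2007 degrees


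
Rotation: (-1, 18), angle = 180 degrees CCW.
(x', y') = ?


cos(180) = -1, sin(180) = 0
x' = -1*(-1) - 18*0 = 1
y' = -1*0 + 18*(-1) = -18

(1, -18)


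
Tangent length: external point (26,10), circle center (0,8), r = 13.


d = sqrt((26-0)^2 + (10-8)^2) = sqrt(676+4) = 26.0768
L = sqrt(680.0000 - 169) = sqrt(511.0000) = 22.6053

22.6053


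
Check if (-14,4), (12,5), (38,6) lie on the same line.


-14*(5-6) + 12*(6-4) + 38*(4-5)
= 14 + 24 - 38 = 0

Yes, collinear (determinant = 0)


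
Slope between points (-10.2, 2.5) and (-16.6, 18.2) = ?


dy = 18.2 - 2.5 = 15.7
dx = -16.6 + 10.2 = -6.4
m = 15.7/(-6.4) = -2.4531

m = -2.4531


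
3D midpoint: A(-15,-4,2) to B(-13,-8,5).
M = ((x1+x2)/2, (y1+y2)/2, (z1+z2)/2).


Mx = (-15- 13)/2 = -14.0000
My = (-4- 8)/2 = -6.0000
Mz = (2+5)/2 = 3.5000

M = (-14.0000, -6.0000, 3.5000)


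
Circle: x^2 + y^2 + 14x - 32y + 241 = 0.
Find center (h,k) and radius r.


h = -D/2 = -14/2 = -7
k = -E/2 = 32/2 = 16
r^2 = h^2 + k^2 - F = 49 + 256 - 241 = 64
r = 8

Center (-7, 16), radius = 8


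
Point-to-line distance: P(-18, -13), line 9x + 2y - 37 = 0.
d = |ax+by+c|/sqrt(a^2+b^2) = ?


|9*(-18) + 2*(-13) - 37| = |-225| = 225
sqrt(81 + 4) = sqrt(85) = 9.2195
d = 225/sqrt(85) = 24.4047

24.4047


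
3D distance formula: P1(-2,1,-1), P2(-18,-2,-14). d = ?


dx=-16, dy=-3, dz=-13
d = sqrt(256+9+169) = sqrt(434) = 20.8327

20.8327


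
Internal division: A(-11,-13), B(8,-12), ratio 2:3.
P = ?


Px = (2*8 + 3*(-11))/5 = -17/5 = -3.4000
Py = (2*(-12) + 3*(-13))/5 = -63/5 = -12.6000

P = (-3.4000, -12.6000)


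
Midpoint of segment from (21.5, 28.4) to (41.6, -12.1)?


Mx = (21.5 + 41.6)/2 = 63.1/2 = 31.5500
My = (28.4 - 12.1)/2 = 16.3/2 = 8.1500

(31.5500, 8.1500)


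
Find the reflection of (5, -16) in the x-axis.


Reflection rule for x-axis: (x, -y)
(5, -16) -> (5, 16)

(5, 16)


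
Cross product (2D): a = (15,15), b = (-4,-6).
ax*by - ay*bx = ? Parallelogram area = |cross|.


cross = 15*(-6) - 15*(-4) = -90 + 60 = -30
Parallelogram area = |-30| = 30

cross = -30, parallelogram area = 30


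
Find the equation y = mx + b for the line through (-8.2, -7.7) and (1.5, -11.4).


m = (-3.7)/(9.7) = -0.3814
b = y1 - m*x1 = -7.7 - (-3.7*(-8.2))/(9.7) = -7.7 - 3.1278 = -10.8278

y = -0.3814x - 10.8278


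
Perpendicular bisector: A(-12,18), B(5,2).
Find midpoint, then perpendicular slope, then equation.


Midpoint = (-3.5, 10)
Slope of AB = dy/dx = -16/17 = -0.9412
Perp slope = -dx/dy = 17/16 = 1.0625
b = My - (perp slope)*Mx = 10 + (17*(-3.5))/(-16) = 10 + 3.7188 = 13.7188

y = 1.0625x + 13.7188


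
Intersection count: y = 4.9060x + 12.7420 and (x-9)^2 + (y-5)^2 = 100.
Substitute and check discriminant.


Substitute y = 4.9060x + 12.7420: (x-9)^2 + (4.9060x+12.7420-5)^2 = 100
Expand to Ax^2 + Bx + C = 0, where b-k = 7.742
A = 1+m^2 = 25.068836
B = 2(m(b-k) - h) = 2(4.9060*7.742 - 9) = 57.964504
C = h^2 + (b-k)^2 - r^2 = 81 + 59.938564 - 100 = 40.938564
disc = B^2-4AC = 3359.8837 - 4105.1286 = -745.2449
disc < 0

0 intersection points


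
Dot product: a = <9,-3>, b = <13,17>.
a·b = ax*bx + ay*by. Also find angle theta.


a·b = 9*13 - 3*17 = 117 - 51 = 66
|a| = sqrt(81+9) = 9.4868
|b| = sqrt(169+289) = 21.4009
cos(theta) = 66/(sqrt(90)*sqrt(458)) = 66/sqrt(41220) = 0.325080
theta = arccos(66/sqrt(41220)) = 71.0296 degrees

a·b = 66, theta = 71.0296 deg


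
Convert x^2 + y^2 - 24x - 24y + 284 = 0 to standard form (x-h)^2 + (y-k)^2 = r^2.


h = -D/2 = 24/2 = 12
k = -E/2 = 24/2 = 12
r^2 = h^2 + k^2 - F = 144 + 144 - 284 = 4
r = 2

Center (12, 12), radius = 2


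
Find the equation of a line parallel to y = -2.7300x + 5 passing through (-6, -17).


Parallel lines have equal slopes.
m2 = -2.7300
b2 = -17 + 2.7300*(-6) = -33.3800

y = -2.7300x - 33.3800


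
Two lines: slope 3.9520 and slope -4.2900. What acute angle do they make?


m1-m2 = 8.242
1+m1*m2 = -15.95408
tan(theta) = |8.242/(-15.95408)| = 0.516608
theta = arctan(|8.242/(-15.95408)|) = 27.3212 degrees (acute angle)

27.3212 degrees


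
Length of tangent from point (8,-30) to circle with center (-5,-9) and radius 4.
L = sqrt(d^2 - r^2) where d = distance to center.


d = sqrt((8+ 5)^2 + (-30+ 9)^2) = sqrt(169+441) = 24.6982
L = sqrt(610.0000 - 16) = sqrt(594.0000) = 24.3721

24.3721


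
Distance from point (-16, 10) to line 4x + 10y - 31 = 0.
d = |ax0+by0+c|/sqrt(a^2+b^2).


|4*(-16) + 10*10 - 31| = |5| = 5
sqrt(16 + 100) = sqrt(116) = 10.7703
d = 5/sqrt(116) = 0.4642

0.4642


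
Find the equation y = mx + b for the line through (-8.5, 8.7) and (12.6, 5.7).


m = (-3)/(21.1) = -0.1422
b = y1 - m*x1 = 8.7 - (-3*(-8.5))/(21.1) = 8.7 - 1.2085 = 7.4915

y = -0.1422x + 7.4915


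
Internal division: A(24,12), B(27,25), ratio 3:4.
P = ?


Px = (3*27 + 4*24)/7 = 177/7 = 25.2857
Py = (3*25 + 4*12)/7 = 123/7 = 17.5714

P = (25.2857, 17.5714)


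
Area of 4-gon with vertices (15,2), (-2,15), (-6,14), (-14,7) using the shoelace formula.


sum(xi*y_{i+1}) = 15*15 - 2*14 - 6*7 - 14*2 = 127
sum(yi*x_{i+1}) = 2*(-2) + 15*(-6) + 14*(-14) + 7*15 = -185
Area = |127 + 185|/2 = 312/2 = 156.0000

156.0000 sq units


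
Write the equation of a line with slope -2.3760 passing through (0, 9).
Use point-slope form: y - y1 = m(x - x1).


y - 9 = -2.3760(x - 0)
y = -2.3760x + 9 + 2.3760*0
y = -2.3760x + 9.0000

y = -2.3760x + 9.0000


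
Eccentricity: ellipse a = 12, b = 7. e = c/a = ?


c = sqrt(144-49) = sqrt(95) = 9.7468
e = c/a = sqrt(95)/12 = 0.8122

e = 0.8122


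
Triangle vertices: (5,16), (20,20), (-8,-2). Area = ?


5*(20+ 2) = 110
20*(-2-16) = -360
-8*(16-20) = 32
sum = -218
Area = |-218|/2 = 109.0000

109.0000 sq units


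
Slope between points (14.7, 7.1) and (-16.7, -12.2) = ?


dy = -12.2 - 7.1 = -19.3
dx = -16.7 - 14.7 = -31.4
m = -19.3/(-31.4) = 0.6146

m = 0.6146


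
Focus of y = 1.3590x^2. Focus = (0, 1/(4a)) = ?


a = 1.3590
4a = 5.4360
focus = (0, 1/5.4360) = (0, 0.1840)

Focus = (0, 0.1840)


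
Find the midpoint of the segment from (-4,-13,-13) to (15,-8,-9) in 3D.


Mx = (-4+15)/2 = 5.5000
My = (-13- 8)/2 = -10.5000
Mz = (-13- 9)/2 = -11.0000

M = (5.5000, -10.5000, -11.0000)


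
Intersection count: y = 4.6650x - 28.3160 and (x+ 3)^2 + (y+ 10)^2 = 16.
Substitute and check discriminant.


Substitute y = 4.6650x - 28.3160: (x+ 3)^2 + (4.6650x- 28.3160+ 10)^2 = 16
Expand to Ax^2 + Bx + C = 0, where b-k = -18.316
A = 1+m^2 = 22.762225
B = 2(m(b-k) - h) = 2(4.6650*(-18.316) + 3) = -164.88828
C = h^2 + (b-k)^2 - r^2 = 9 + 335.475856 - 16 = 328.475856
disc = B^2-4AC = 27188.1449 - 29907.3654 = -2719.2205
disc < 0

0 intersection points


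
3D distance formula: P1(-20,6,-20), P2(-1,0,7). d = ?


dx=19, dy=-6, dz=27
d = sqrt(361+36+729) = sqrt(1126) = 33.5559

33.5559


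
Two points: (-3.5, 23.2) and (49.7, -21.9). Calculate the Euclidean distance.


dx = 49.7 + 3.5 = 53.2
dy = -21.9 - 23.2 = -45.1
d = sqrt(2830.24 + 2034.01) = sqrt(4864.25) = 69.7442

69.7442


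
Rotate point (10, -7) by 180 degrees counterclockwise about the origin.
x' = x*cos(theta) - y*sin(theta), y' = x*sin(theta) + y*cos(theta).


cos(180) = -1, sin(180) = 0
x' = 10*(-1) + 7*0 = -10
y' = 10*0 - 7*(-1) = 7

(-10, 7)


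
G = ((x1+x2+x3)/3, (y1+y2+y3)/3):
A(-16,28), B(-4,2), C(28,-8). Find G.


Gx = (-16- 4+28)/3 = 8/3 = 2.6667
Gy = (28+2- 8)/3 = 22/3 = 7.3333

G = (2.6667, 7.3333)


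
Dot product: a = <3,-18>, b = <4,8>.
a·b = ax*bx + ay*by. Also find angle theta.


a·b = 3*4 - 18*8 = 12 - 144 = -132
|a| = sqrt(9+324) = 18.2483
|b| = sqrt(16+64) = 8.9443
cos(theta) = -132/(sqrt(333)*sqrt(80)) = -132/sqrt(26640) = -0.808736
theta = arccos(-132/sqrt(26640)) = 143.9726 degrees

a·b = -132, theta = 143.9726 deg


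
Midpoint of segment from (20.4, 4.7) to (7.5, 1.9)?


Mx = (20.4 + 7.5)/2 = 27.9/2 = 13.9500
My = (4.7 + 1.9)/2 = 6.6/2 = 3.3000

(13.9500, 3.3000)


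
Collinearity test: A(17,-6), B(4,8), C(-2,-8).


17*(8+ 8) + 4*(-8+ 6) - 2*(-6-8)
= 272 - 8 + 28 = 292

No, not collinear (determinant = 292)


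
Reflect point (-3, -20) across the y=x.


Reflection rule for y=x: (y, x)
(-3, -20) -> (-20, -3)

(-20, -3)


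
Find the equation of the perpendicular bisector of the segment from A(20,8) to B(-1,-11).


Midpoint = (9.5, -1.5)
Slope of AB = dy/dx = -19/(-21) = 0.9048
Perp slope = -dx/dy = -21/19 = -1.1053
b = My - (perp slope)*Mx = -1.5 + (-21*9.5)/(-19) = -1.5 + 10.5000 = 9.0000

y = -1.1053x + 9.0000


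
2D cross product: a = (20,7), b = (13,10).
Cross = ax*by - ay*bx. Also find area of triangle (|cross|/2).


cross = 20*10 - 7*13 = 200 - 91 = 109
Triangle area = |109|/2 = 109/2 = 54.5000

cross = 109, triangle area = 54.5000


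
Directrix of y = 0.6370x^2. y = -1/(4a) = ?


a = 0.6370
1/(4a) = 0.3925
directrix: y = -0.3925 = -0.3925

y = -0.3925


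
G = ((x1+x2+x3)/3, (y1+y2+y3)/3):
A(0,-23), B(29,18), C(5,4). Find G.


Gx = (0+29+5)/3 = 34/3 = 11.3333
Gy = (-23+18+4)/3 = -1/3 = -0.3333

G = (11.3333, -0.3333)


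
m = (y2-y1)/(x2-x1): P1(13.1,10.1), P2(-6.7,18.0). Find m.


dy = 18.0 - 10.1 = 7.9
dx = -6.7 - 13.1 = -19.8
m = 7.9/(-19.8) = -0.3990

m = -0.3990


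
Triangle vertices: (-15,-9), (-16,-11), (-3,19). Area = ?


-15*(-11-19) = 450
-16*(19+ 9) = -448
-3*(-9+ 11) = -6
sum = -4
Area = |-4|/2 = 2.0000

2.0000 sq units


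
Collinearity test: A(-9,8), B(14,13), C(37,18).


-9*(13-18) + 14*(18-8) + 37*(8-13)
= 45 + 140 - 185 = 0

Yes, collinear (determinant = 0)


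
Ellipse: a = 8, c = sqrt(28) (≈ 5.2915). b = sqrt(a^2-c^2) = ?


b^2 = 8^2 - (sqrt(28))^2 = 64 - 28 = 36
b = sqrt(36) = 6

b = 6


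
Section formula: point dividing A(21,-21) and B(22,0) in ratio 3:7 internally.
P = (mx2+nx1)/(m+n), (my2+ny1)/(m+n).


Px = (3*22 + 7*21)/10 = 213/10 = 21.3000
Py = (3*0 + 7*(-21))/10 = -147/10 = -14.7000

P = (21.3000, -14.7000)


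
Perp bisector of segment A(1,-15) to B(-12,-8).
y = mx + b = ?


Midpoint = (-5.5, -11.5)
Slope of AB = dy/dx = 7/(-13) = -0.5385
Perp slope = -dx/dy = 13/7 = 1.8571
b = My - (perp slope)*Mx = -11.5 + (-13*(-5.5))/7 = -11.5 + 10.2143 = -1.2857

y = 1.8571x - 1.2857


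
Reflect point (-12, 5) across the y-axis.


Reflection rule for y-axis: (-x, y)
(-12, 5) -> (12, 5)

(12, 5)


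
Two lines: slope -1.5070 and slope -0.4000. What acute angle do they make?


m1-m2 = -1.107
1+m1*m2 = 1.6028
tan(theta) = |-1.107/1.6028| = 0.690666
theta = arctan(|-1.107/1.6028|) = 34.6315 degrees (acute angle)

34.6315 degrees


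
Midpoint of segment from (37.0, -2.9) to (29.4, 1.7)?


Mx = (37.0 + 29.4)/2 = 66.4/2 = 33.2000
My = (-2.9 + 1.7)/2 = -1.2/2 = -0.6000

(33.2000, -0.6000)


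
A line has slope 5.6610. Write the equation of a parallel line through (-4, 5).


Parallel lines have equal slopes.
m2 = 5.6610
b2 = 5 - 5.6610*(-4) = 27.6440

y = 5.6610x + 27.6440


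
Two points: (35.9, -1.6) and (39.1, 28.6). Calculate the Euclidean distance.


dx = 39.1 - 35.9 = 3.2
dy = 28.6 + 1.6 = 30.2
d = sqrt(10.24 + 912.04) = sqrt(922.28) = 30.3691

30.3691


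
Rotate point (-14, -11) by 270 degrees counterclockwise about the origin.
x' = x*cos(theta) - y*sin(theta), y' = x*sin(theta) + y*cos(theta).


cos(270) = 0, sin(270) = -1
x' = -14*0 + 11*(-1) = -11
y' = -14*(-1) - 11*0 = 14

(-11, 14)


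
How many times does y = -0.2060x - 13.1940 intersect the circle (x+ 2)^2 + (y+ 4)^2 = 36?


Substitute y = -0.2060x - 13.1940: (x+ 2)^2 + (-0.2060x- 13.1940+ 4)^2 = 36
Expand to Ax^2 + Bx + C = 0, where b-k = -9.194
A = 1+m^2 = 1.042436
B = 2(m(b-k) - h) = 2(-0.2060*(-9.194) + 2) = 7.787928
C = h^2 + (b-k)^2 - r^2 = 4 + 84.529636 - 36 = 52.529636
disc = B^2-4AC = 60.6518 - 219.0351 = -158.3833
disc < 0

0 intersection points


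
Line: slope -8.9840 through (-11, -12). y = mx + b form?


y + 12 = -8.9840(x + 11)
y = -8.9840x - 12 + 8.9840*(-11)
y = -8.9840x - 110.8240

y = -8.9840x - 110.8240


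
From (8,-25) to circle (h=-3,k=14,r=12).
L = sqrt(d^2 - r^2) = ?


d = sqrt((8+ 3)^2 + (-25-14)^2) = sqrt(121+1521) = 40.5216
L = sqrt(1642.0000 - 144) = sqrt(1498.0000) = 38.7040

38.7040


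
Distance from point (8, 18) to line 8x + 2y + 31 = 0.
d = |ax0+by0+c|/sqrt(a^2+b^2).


|8*8 + 2*18 + 31| = |131| = 131
sqrt(64 + 4) = sqrt(68) = 8.2462
d = 131/sqrt(68) = 15.8861

15.8861


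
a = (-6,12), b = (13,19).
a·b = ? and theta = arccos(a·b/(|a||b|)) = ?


a·b = -6*13 + 12*19 = -78 + 228 = 150
|a| = sqrt(36+144) = 13.4164
|b| = sqrt(169+361) = 23.0217
cos(theta) = 150/(sqrt(180)*sqrt(530)) = 150/sqrt(95400) = 0.485643
theta = arccos(150/sqrt(95400)) = 60.9454 degrees

a·b = 150, theta = 60.9454 deg


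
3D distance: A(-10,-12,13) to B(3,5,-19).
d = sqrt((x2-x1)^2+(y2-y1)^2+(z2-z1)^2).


dx=13, dy=17, dz=-32
d = sqrt(169+289+1024) = sqrt(1482) = 38.4968

38.4968


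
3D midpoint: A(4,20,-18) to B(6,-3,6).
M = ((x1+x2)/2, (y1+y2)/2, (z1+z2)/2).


Mx = (4+6)/2 = 5.0000
My = (20- 3)/2 = 8.5000
Mz = (-18+6)/2 = -6.0000

M = (5.0000, 8.5000, -6.0000)


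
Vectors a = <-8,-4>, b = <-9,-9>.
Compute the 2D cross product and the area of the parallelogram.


cross = -8*(-9) + 4*(-9) = 72 - 36 = 36
Parallelogram area = |36| = 36

cross = 36, parallelogram area = 36


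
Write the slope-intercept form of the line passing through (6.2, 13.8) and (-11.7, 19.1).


m = (5.3)/(-17.9) = -0.2961
b = y1 - m*x1 = 13.8 - (5.3*6.2)/(-17.9) = 13.8 + 1.8358 = 15.6358

y = -0.2961x + 15.6358


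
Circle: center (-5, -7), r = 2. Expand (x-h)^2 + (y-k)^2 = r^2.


(x+ 5)^2 + (y+ 7)^2 = 2^2
D = -2h = 10, E = -2k = 14
F = h^2+k^2-r^2 = 25+49-4 = 70

x^2 + y^2 + 10x + 14y + 70 = 0


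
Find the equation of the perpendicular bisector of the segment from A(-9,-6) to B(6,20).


Midpoint = (-1.5, 7)
Slope of AB = dy/dx = 26/15 = 1.7333
Perp slope = -dx/dy = -15/26 = -0.5769
b = My - (perp slope)*Mx = 7 + (15*(-1.5))/26 = 7 - 0.8654 = 6.1346

y = -0.5769x + 6.1346


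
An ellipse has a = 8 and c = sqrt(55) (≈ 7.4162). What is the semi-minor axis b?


b^2 = 8^2 - (sqrt(55))^2 = 64 - 55 = 9
b = sqrt(9) = 3

b = 3


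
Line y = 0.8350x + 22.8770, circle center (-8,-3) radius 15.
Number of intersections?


Substitute y = 0.8350x + 22.8770: (x+ 8)^2 + (0.8350x+22.8770+ 3)^2 = 225
Expand to Ax^2 + Bx + C = 0, where b-k = 25.877
A = 1+m^2 = 1.697225
B = 2(m(b-k) - h) = 2(0.8350*25.877 + 8) = 59.21459
C = h^2 + (b-k)^2 - r^2 = 64 + 669.619129 - 225 = 508.619129
disc = B^2-4AC = 3506.3677 - 3452.9644 = 53.4033
disc > 0

2 intersection points


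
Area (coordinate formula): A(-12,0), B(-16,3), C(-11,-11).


-12*(3+ 11) = -168
-16*(-11-0) = 176
-11*(0-3) = 33
sum = 41
Area = |41|/2 = 20.5000

20.5000 sq units


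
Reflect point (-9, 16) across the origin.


Reflection rule for origin: (-x, -y)
(-9, 16) -> (9, -16)

(9, -16)


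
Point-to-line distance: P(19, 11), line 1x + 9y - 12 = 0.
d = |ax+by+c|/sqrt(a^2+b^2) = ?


|1*19 + 9*11 - 12| = |106| = 106
sqrt(1 + 81) = sqrt(82) = 9.0554
d = 106/sqrt(82) = 11.7057

11.7057


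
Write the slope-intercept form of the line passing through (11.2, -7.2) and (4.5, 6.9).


m = (14.1)/(-6.7) = -2.1045
b = y1 - m*x1 = -7.2 - (14.1*11.2)/(-6.7) = -7.2 + 23.5701 = 16.3701

y = -2.1045x + 16.3701


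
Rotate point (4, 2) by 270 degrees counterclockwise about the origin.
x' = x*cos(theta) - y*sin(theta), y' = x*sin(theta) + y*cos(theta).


cos(270) = 0, sin(270) = -1
x' = 4*0 - 2*(-1) = 2
y' = 4*(-1) + 2*0 = -4

(2, -4)


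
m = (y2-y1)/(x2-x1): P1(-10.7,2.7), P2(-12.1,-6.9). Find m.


dy = -6.9 - 2.7 = -9.6
dx = -12.1 + 10.7 = -1.4
m = -9.6/(-1.4) = 6.8571

m = 6.8571


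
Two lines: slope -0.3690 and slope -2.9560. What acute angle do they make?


m1-m2 = 2.587
1+m1*m2 = 2.090764
tan(theta) = |2.587/2.090764| = 1.237347
theta = arctan(|2.587/2.090764|) = 51.0555 degrees (acute angle)

51.0555 degrees


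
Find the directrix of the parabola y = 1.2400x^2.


a = 1.2400
1/(4a) = 0.2016
directrix: y = -0.2016 = -0.2016

y = -0.2016


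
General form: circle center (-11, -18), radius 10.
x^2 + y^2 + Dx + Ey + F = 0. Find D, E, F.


(x+ 11)^2 + (y+ 18)^2 = 10^2
D = -2h = 22, E = -2k = 36
F = h^2+k^2-r^2 = 121+324-100 = 345

D = 22, E = 36, F = 345


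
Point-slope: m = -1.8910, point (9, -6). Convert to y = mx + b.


y + 6 = -1.8910(x - 9)
y = -1.8910x - 6 + 1.8910*9
y = -1.8910x + 11.0190

y = -1.8910x + 11.0190


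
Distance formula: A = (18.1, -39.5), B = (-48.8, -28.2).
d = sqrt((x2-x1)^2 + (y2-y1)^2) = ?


dx = -48.8 - 18.1 = -66.9
dy = -28.2 + 39.5 = 11.3
d = sqrt(4475.61 + 127.69) = sqrt(4603.3) = 67.8476

67.8476


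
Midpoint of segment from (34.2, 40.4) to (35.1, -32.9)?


Mx = (34.2 + 35.1)/2 = 69.3/2 = 34.6500
My = (40.4 - 32.9)/2 = 7.5/2 = 3.7500

(34.6500, 3.7500)


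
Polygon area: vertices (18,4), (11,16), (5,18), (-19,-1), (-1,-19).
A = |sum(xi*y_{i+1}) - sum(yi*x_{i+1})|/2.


sum(xi*y_{i+1}) = 18*16 + 11*18 + 5*(-1) - 19*(-19) - 1*4 = 838
sum(yi*x_{i+1}) = 4*11 + 16*5 + 18*(-19) - 1*(-1) - 19*18 = -559
Area = |838 + 559|/2 = 1397/2 = 698.5000

698.5000 sq units


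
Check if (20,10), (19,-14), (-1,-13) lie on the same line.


20*(-14+ 13) + 19*(-13-10) - 1*(10+ 14)
= -20 - 437 - 24 = -481

No, not collinear (determinant = -481)


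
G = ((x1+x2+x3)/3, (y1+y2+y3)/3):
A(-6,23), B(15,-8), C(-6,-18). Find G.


Gx = (-6+15- 6)/3 = 3/3 = 1.0000
Gy = (23- 8- 18)/3 = -3/3 = -1.0000

G = (1.0000, -1.0000)


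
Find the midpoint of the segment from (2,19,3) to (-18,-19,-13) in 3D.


Mx = (2- 18)/2 = -8.0000
My = (19- 19)/2 = 0
Mz = (3- 13)/2 = -5.0000

M = (-8.0000, 0, -5.0000)


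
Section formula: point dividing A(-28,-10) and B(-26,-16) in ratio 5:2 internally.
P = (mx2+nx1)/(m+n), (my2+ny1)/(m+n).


Px = (5*(-26) + 2*(-28))/7 = -186/7 = -26.5714
Py = (5*(-16) + 2*(-10))/7 = -100/7 = -14.2857

P = (-26.5714, -14.2857)


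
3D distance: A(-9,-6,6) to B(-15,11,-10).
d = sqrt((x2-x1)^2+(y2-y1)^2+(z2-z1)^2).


dx=-6, dy=17, dz=-16
d = sqrt(36+289+256) = sqrt(581) = 24.1039

24.1039


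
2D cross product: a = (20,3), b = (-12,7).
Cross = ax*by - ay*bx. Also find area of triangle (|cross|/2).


cross = 20*7 - 3*(-12) = 140 + 36 = 176
Triangle area = |176|/2 = 176/2 = 88.0000

cross = 176, triangle area = 88.0000


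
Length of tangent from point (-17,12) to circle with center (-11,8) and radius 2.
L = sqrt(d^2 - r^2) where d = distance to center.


d = sqrt((-17+ 11)^2 + (12-8)^2) = sqrt(36+16) = 7.2111
L = sqrt(52.0000 - 4) = sqrt(48.0000) = 6.9282

6.9282


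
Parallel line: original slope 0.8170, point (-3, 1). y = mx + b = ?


Parallel lines have equal slopes.
m2 = 0.8170
b2 = 1 - 0.8170*(-3) = 3.4510

y = 0.8170x + 3.4510


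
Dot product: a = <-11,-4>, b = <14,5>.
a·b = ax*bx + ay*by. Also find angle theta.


a·b = -11*14 - 4*5 = -154 - 20 = -174
|a| = sqrt(121+16) = 11.7047
|b| = sqrt(196+25) = 14.8661
cos(theta) = -174/(sqrt(137)*sqrt(221)) = -174/sqrt(30277) = -0.999983
theta = arccos(-174/sqrt(30277)) = 179.6707 degrees

a·b = -174, theta = 179.6707 deg


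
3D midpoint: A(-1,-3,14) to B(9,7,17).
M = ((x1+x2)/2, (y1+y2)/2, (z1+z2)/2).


Mx = (-1+9)/2 = 4.0000
My = (-3+7)/2 = 2.0000
Mz = (14+17)/2 = 15.5000

M = (4.0000, 2.0000, 15.5000)


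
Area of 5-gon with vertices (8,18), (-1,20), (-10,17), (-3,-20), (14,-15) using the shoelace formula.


sum(xi*y_{i+1}) = 8*20 - 1*17 - 10*(-20) - 3*(-15) + 14*18 = 640
sum(yi*x_{i+1}) = 18*(-1) + 20*(-10) + 17*(-3) - 20*14 - 15*8 = -669
Area = |640 + 669|/2 = 1309/2 = 654.5000

654.5000 sq units


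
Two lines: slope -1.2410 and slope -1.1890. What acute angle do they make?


m1-m2 = -0.052
1+m1*m2 = 2.475549
tan(theta) = |-0.052/2.475549| = 0.021005
theta = arctan(|-0.052/2.475549|) = 1.2033 degrees (acute angle)

1.2033 degrees


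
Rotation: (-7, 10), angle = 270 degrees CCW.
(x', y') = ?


cos(270) = 0, sin(270) = -1
x' = -7*0 - 10*(-1) = 10
y' = -7*(-1) + 10*0 = 7

(10, 7)


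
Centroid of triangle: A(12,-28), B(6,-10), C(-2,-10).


Gx = (12+6- 2)/3 = 16/3 = 5.3333
Gy = (-28- 10- 10)/3 = -48/3 = -16.0000

G = (5.3333, -16.0000)


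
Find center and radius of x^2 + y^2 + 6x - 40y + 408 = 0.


h = -D/2 = -6/2 = -3
k = -E/2 = 40/2 = 20
r^2 = h^2 + k^2 - F = 9 + 400 - 408 = 1
r = 1

Center (-3, 20), radius = 1


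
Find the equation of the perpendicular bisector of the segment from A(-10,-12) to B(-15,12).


Midpoint = (-12.5, 0)
Slope of AB = dy/dx = 24/(-5) = -4.8000
Perp slope = -dx/dy = 5/24 = 0.2083
b = My - (perp slope)*Mx = 0 + (-5*(-12.5))/24 = 0 + 2.6042 = 2.6042

y = 0.2083x + 2.6042


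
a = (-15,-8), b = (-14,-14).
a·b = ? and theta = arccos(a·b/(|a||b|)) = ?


a·b = -15*(-14) - 8*(-14) = 210 + 112 = 322
|a| = sqrt(225+64) = 17.0000
|b| = sqrt(196+196) = 19.7990
cos(theta) = 322/(sqrt(289)*sqrt(392)) = 322/sqrt(113288) = 0.956674
theta = arccos(322/sqrt(113288)) = 16.9275 degrees

a·b = 322, theta = 16.9275 deg


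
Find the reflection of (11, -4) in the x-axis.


Reflection rule for x-axis: (x, -y)
(11, -4) -> (11, 4)

(11, 4)


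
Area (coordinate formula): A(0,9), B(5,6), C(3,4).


0*(6-4) = 0
5*(4-9) = -25
3*(9-6) = 9
sum = -16
Area = |-16|/2 = 8.0000

8.0000 sq units


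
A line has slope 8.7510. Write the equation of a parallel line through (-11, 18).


Parallel lines have equal slopes.
m2 = 8.7510
b2 = 18 - 8.7510*(-11) = 114.2610

y = 8.7510x + 114.2610


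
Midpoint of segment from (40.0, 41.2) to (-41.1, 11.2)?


Mx = (40.0 - 41.1)/2 = -1.1/2 = -0.5500
My = (41.2 + 11.2)/2 = 52.4/2 = 26.2000

(-0.5500, 26.2000)


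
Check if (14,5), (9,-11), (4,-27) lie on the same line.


14*(-11+ 27) + 9*(-27-5) + 4*(5+ 11)
= 224 - 288 + 64 = 0

Yes, collinear (determinant = 0)


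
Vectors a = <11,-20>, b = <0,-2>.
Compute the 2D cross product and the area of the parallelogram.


cross = 11*(-2) + 20*0 = -22 - 0 = -22
Parallelogram area = |-22| = 22

cross = -22, parallelogram area = 22


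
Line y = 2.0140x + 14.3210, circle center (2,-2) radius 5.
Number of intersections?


Substitute y = 2.0140x + 14.3210: (x-2)^2 + (2.0140x+14.3210+ 2)^2 = 25
Expand to Ax^2 + Bx + C = 0, where b-k = 16.321
A = 1+m^2 = 5.056196
B = 2(m(b-k) - h) = 2(2.0140*16.321 - 2) = 61.740988
C = h^2 + (b-k)^2 - r^2 = 4 + 266.375041 - 25 = 245.375041
disc = B^2-4AC = 3811.9496 - 4962.6572 = -1150.7076
disc < 0

0 intersection points


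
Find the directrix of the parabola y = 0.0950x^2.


a = 0.0950
1/(4a) = 2.6316
directrix: y = -2.6316 = -2.6316

y = -2.6316


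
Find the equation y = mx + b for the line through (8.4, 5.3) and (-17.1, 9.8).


m = (4.5)/(-25.5) = -0.1765
b = y1 - m*x1 = 5.3 - (4.5*8.4)/(-25.5) = 5.3 + 1.4824 = 6.7824

y = -0.1765x + 6.7824


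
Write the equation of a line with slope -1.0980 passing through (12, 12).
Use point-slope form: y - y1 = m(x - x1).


y - 12 = -1.0980(x - 12)
y = -1.0980x + 12 + 1.0980*12
y = -1.0980x + 25.1760

y = -1.0980x + 25.1760


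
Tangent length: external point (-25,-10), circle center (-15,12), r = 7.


d = sqrt((-25+ 15)^2 + (-10-12)^2) = sqrt(100+484) = 24.1661
L = sqrt(584.0000 - 49) = sqrt(535.0000) = 23.1301

23.1301


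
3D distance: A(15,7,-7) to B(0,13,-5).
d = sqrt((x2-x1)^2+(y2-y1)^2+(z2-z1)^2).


dx=-15, dy=6, dz=2
d = sqrt(225+36+4) = sqrt(265) = 16.2788

16.2788


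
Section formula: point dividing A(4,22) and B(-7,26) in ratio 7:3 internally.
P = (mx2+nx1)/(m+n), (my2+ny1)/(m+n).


Px = (7*(-7) + 3*4)/10 = -37/10 = -3.7000
Py = (7*26 + 3*22)/10 = 248/10 = 24.8000

P = (-3.7000, 24.8000)


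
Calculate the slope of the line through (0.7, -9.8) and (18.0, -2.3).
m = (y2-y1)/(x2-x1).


dy = -2.3 + 9.8 = 7.5
dx = 18.0 - 0.7 = 17.3
m = 7.5/17.3 = 0.4335

m = 0.4335


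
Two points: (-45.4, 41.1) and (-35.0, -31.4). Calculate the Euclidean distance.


dx = -35.0 + 45.4 = 10.4
dy = -31.4 - 41.1 = -72.5
d = sqrt(108.16 + 5256.25) = sqrt(5364.41) = 73.2421

73.2421


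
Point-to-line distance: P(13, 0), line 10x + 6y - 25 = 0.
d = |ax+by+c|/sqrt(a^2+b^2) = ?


|10*13 + 6*0 - 25| = |105| = 105
sqrt(100 + 36) = sqrt(136) = 11.6619
d = 105/sqrt(136) = 9.0037

9.0037


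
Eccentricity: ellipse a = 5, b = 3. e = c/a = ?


c = sqrt(25-9) = sqrt(16) = 4.0000
e = c/a = 4/5 = 0.8000

e = 0.8000


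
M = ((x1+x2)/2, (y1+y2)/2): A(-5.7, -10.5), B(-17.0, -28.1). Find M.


Mx = (-5.7 - 17.0)/2 = -22.7/2 = -11.3500
My = (-10.5 - 28.1)/2 = -38.6/2 = -19.3000

(-11.3500, -19.3000)


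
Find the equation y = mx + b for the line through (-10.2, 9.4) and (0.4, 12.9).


m = (3.5)/(10.6) = 0.3302
b = y1 - m*x1 = 9.4 - (3.5*(-10.2))/(10.6) = 9.4 + 3.3679 = 12.7679

y = 0.3302x + 12.7679


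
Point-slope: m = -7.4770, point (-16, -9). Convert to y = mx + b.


y + 9 = -7.4770(x + 16)
y = -7.4770x - 9 + 7.4770*(-16)
y = -7.4770x - 128.6320

y = -7.4770x - 128.6320


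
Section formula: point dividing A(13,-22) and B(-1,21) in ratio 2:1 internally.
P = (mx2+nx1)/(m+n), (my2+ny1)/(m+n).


Px = (2*(-1) + 1*13)/3 = 11/3 = 3.6667
Py = (2*21 + 1*(-22))/3 = 20/3 = 6.6667

P = (3.6667, 6.6667)


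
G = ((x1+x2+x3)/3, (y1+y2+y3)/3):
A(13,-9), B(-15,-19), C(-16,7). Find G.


Gx = (13- 15- 16)/3 = -18/3 = -6.0000
Gy = (-9- 19+7)/3 = -21/3 = -7.0000

G = (-6.0000, -7.0000)


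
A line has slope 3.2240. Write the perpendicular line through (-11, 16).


Perpendicular slope = -1/m1 = -1/3.2240 = -0.3102
b2 = y0 - m2*x0 = 16 - 11/3.2240 = 16 - 3.4119 = 12.5881

y = -0.3102x + 12.5881


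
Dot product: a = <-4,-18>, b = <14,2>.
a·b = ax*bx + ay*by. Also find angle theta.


a·b = -4*14 - 18*2 = -56 - 36 = -92
|a| = sqrt(16+324) = 18.4391
|b| = sqrt(196+4) = 14.1421
cos(theta) = -92/(sqrt(340)*sqrt(200)) = -92/sqrt(68000) = -0.352804
theta = arccos(-92/sqrt(68000)) = 110.6589 degrees

a·b = -92, theta = 110.6589 deg


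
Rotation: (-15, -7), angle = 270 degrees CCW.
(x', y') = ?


cos(270) = 0, sin(270) = -1
x' = -15*0 + 7*(-1) = -7
y' = -15*(-1) - 7*0 = 15

(-7, 15)


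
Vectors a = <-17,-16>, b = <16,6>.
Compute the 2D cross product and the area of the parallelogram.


cross = -17*6 + 16*16 = -102 + 256 = 154
Parallelogram area = |154| = 154

cross = 154, parallelogram area = 154


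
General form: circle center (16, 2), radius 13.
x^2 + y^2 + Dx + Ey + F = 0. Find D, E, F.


(x-16)^2 + (y-2)^2 = 13^2
D = -2h = -32, E = -2k = -4
F = h^2+k^2-r^2 = 256+4-169 = 91

D = -32, E = -4, F = 91


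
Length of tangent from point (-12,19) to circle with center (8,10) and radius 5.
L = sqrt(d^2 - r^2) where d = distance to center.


d = sqrt((-12-8)^2 + (19-10)^2) = sqrt(400+81) = 21.9317
L = sqrt(481.0000 - 25) = sqrt(456.0000) = 21.3542

21.3542


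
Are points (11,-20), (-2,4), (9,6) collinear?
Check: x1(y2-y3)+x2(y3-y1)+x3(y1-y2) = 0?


11*(4-6) - 2*(6+ 20) + 9*(-20-4)
= -22 - 52 - 216 = -290

No, not collinear (determinant = -290)


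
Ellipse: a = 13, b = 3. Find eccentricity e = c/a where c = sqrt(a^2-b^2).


c = sqrt(169-9) = sqrt(160) = 12.6491
e = c/a = sqrt(160)/13 = 0.9730

e = 0.9730


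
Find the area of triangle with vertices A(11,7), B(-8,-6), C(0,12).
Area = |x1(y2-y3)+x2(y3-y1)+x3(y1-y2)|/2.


11*(-6-12) = -198
-8*(12-7) = -40
0*(7+ 6) = 0
sum = -238
Area = |-238|/2 = 119.0000

119.0000 sq units


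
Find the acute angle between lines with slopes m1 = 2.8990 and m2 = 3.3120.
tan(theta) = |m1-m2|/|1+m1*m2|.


m1-m2 = -0.413
1+m1*m2 = 10.601488
tan(theta) = |-0.413/10.601488| = 0.038957
theta = arctan(|-0.413/10.601488|) = 2.2309 degrees (acute angle)

2.2309 degrees


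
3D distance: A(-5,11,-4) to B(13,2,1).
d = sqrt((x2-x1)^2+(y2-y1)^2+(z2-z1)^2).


dx=18, dy=-9, dz=5
d = sqrt(324+81+25) = sqrt(430) = 20.7364

20.7364


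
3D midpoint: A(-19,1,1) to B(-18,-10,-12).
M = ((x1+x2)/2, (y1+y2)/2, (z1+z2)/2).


Mx = (-19- 18)/2 = -18.5000
My = (1- 10)/2 = -4.5000
Mz = (1- 12)/2 = -5.5000

M = (-18.5000, -4.5000, -5.5000)


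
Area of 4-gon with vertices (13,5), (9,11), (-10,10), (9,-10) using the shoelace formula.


sum(xi*y_{i+1}) = 13*11 + 9*10 - 10*(-10) + 9*5 = 378
sum(yi*x_{i+1}) = 5*9 + 11*(-10) + 10*9 - 10*13 = -105
Area = |378 + 105|/2 = 483/2 = 241.5000

241.5000 sq units


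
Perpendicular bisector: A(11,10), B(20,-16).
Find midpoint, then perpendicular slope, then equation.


Midpoint = (15.5, -3)
Slope of AB = dy/dx = -26/9 = -2.8889
Perp slope = -dx/dy = 9/26 = 0.3462
b = My - (perp slope)*Mx = -3 + (9*15.5)/(-26) = -3 - 5.3654 = -8.3654

y = 0.3462x - 8.3654


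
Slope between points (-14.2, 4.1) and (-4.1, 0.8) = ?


dy = 0.8 - 4.1 = -3.3
dx = -4.1 + 14.2 = 10.1
m = -3.3/10.1 = -0.3267

m = -0.3267


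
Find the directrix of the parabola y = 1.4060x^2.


a = 1.4060
1/(4a) = 0.1778
directrix: y = -0.1778 = -0.1778

y = -0.1778


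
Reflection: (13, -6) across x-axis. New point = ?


Reflection rule for x-axis: (x, -y)
(13, -6) -> (13, 6)

(13, 6)


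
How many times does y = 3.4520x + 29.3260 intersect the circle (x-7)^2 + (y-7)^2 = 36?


Substitute y = 3.4520x + 29.3260: (x-7)^2 + (3.4520x+29.3260-7)^2 = 36
Expand to Ax^2 + Bx + C = 0, where b-k = 22.326
A = 1+m^2 = 12.916304
B = 2(m(b-k) - h) = 2(3.4520*22.326 - 7) = 140.138704
C = h^2 + (b-k)^2 - r^2 = 49 + 498.450276 - 36 = 511.450276
disc = B^2-4AC = 19638.8564 - 26424.1890 = -6785.3326
disc < 0

0 intersection points


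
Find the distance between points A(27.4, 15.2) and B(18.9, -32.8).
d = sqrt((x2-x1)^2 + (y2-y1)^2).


dx = 18.9 - 27.4 = -8.5
dy = -32.8 - 15.2 = -48.0
d = sqrt(72.25 + 2304.0) = sqrt(2376.25) = 48.7468

48.7468


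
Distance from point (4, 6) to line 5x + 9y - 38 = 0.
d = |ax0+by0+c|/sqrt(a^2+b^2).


|5*4 + 9*6 - 38| = |36| = 36
sqrt(25 + 81) = sqrt(106) = 10.2956
d = 36/sqrt(106) = 3.4966

3.4966


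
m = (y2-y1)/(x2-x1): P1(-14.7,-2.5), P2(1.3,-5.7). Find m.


dy = -5.7 + 2.5 = -3.2
dx = 1.3 + 14.7 = 16.0
m = -3.2/16.0 = -0.2000

m = -0.2000


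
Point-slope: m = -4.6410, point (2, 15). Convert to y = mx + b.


y - 15 = -4.6410(x - 2)
y = -4.6410x + 15 + 4.6410*2
y = -4.6410x + 24.2820

y = -4.6410x + 24.2820


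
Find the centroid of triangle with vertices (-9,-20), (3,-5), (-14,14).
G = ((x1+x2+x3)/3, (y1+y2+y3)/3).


Gx = (-9+3- 14)/3 = -20/3 = -6.6667
Gy = (-20- 5+14)/3 = -11/3 = -3.6667

G = (-6.6667, -3.6667)


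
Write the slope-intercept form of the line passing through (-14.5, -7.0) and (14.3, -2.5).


m = (4.5)/(28.8) = 0.1562
b = y1 - m*x1 = -7.0 - (4.5*(-14.5))/(28.8) = -7.0 + 2.2656 = -4.7344

y = 0.1562x - 4.7344


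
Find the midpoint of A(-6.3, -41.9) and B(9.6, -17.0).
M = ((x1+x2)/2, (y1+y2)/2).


Mx = (-6.3 + 9.6)/2 = 3.3/2 = 1.6500
My = (-41.9 - 17.0)/2 = -58.9/2 = -29.4500

(1.6500, -29.4500)


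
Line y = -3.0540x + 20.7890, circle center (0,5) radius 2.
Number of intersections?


Substitute y = -3.0540x + 20.7890: (x-0)^2 + (-3.0540x+20.7890-5)^2 = 4
Expand to Ax^2 + Bx + C = 0, where b-k = 15.789
A = 1+m^2 = 10.326916
B = 2(m(b-k) - h) = 2(-3.0540*15.789 - 0) = -96.439212
C = h^2 + (b-k)^2 - r^2 = 0 + 249.292521 - 4 = 245.292521
disc = B^2-4AC = 9300.5216 - 10132.4610 = -831.9394
disc < 0

0 intersection points


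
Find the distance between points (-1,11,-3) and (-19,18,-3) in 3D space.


dx=-18, dy=7, dz=0
d = sqrt(324+49+0) = sqrt(373) = 19.3132

19.3132


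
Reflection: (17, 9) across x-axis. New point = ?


Reflection rule for x-axis: (x, -y)
(17, 9) -> (17, -9)

(17, -9)


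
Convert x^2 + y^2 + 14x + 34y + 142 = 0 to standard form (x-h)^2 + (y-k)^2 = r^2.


h = -D/2 = -14/2 = -7
k = -E/2 = -34/2 = -17
r^2 = h^2 + k^2 - F = 49 + 289 - 142 = 196
r = 14

Center (-7, -17), radius = 14


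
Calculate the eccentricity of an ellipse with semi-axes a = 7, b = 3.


c = sqrt(49-9) = sqrt(40) = 6.3246
e = c/a = sqrt(40)/7 = 0.9035

e = 0.9035
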